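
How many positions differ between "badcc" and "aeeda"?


Comparing "badcc" and "aeeda" position by position:
  Position 0: 'b' vs 'a' => DIFFER
  Position 1: 'a' vs 'e' => DIFFER
  Position 2: 'd' vs 'e' => DIFFER
  Position 3: 'c' vs 'd' => DIFFER
  Position 4: 'c' vs 'a' => DIFFER
Positions that differ: 5

5


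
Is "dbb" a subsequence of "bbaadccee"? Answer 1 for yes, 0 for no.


Check if "dbb" is a subsequence of "bbaadccee"
Greedy scan:
  Position 0 ('b'): no match needed
  Position 1 ('b'): no match needed
  Position 2 ('a'): no match needed
  Position 3 ('a'): no match needed
  Position 4 ('d'): matches sub[0] = 'd'
  Position 5 ('c'): no match needed
  Position 6 ('c'): no match needed
  Position 7 ('e'): no match needed
  Position 8 ('e'): no match needed
Only matched 1/3 characters => not a subsequence

0


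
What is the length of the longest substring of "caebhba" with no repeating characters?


Input: "caebhba"
Sliding window (track last position of each char):
  Position 0 ('c'): window [0,0] length 1 -- new best
  Position 1 ('a'): window [0,1] length 2 -- new best
  Position 2 ('e'): window [0,2] length 3 -- new best
  Position 3 ('b'): window [0,3] length 4 -- new best
  Position 4 ('h'): window [0,4] length 5 -- new best
  Position 5 ('b'): repeat (last at 3), move window start to 4
  Position 5 ('b'): window [4,5] length 2
  Position 6 ('a'): window [4,6] length 3
Longest substring with no repeats: "caebh" with length 5

5


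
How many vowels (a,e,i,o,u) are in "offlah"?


Input: offlah
Checking each character:
  'o' at position 0: vowel (running total: 1)
  'f' at position 1: consonant
  'f' at position 2: consonant
  'l' at position 3: consonant
  'a' at position 4: vowel (running total: 2)
  'h' at position 5: consonant
Total vowels: 2

2


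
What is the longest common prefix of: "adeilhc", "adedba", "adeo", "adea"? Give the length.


Words: adeilhc, adedba, adeo, adea
  Position 0: all 'a' => match
  Position 1: all 'd' => match
  Position 2: all 'e' => match
  Position 3: ('i', 'd', 'o', 'a') => mismatch, stop
LCP = "ade" (length 3)

3


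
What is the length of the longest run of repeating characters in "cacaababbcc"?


Input: "cacaababbcc"
Scanning for longest run:
  Position 1 ('a'): new char, reset run to 1
  Position 2 ('c'): new char, reset run to 1
  Position 3 ('a'): new char, reset run to 1
  Position 4 ('a'): continues run of 'a', length=2
  Position 5 ('b'): new char, reset run to 1
  Position 6 ('a'): new char, reset run to 1
  Position 7 ('b'): new char, reset run to 1
  Position 8 ('b'): continues run of 'b', length=2
  Position 9 ('c'): new char, reset run to 1
  Position 10 ('c'): continues run of 'c', length=2
Longest run: 'a' with length 2

2


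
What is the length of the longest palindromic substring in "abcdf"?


Input: "abcdf"
Checking substrings for palindromes:
  No multi-char palindromic substrings found
Longest palindromic substring: "a" with length 1

1


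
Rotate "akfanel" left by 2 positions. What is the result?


Input: "akfanel", rotate left by 2
First 2 characters: "ak"
Remaining characters: "fanel"
Concatenate remaining + first: "fanel" + "ak" = "fanelak"

fanelak


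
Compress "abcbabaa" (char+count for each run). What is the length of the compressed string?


Input: abcbabaa
Runs:
  'a' x 1 => "a1"
  'b' x 1 => "b1"
  'c' x 1 => "c1"
  'b' x 1 => "b1"
  'a' x 1 => "a1"
  'b' x 1 => "b1"
  'a' x 2 => "a2"
Compressed: "a1b1c1b1a1b1a2"
Compressed length: 14

14


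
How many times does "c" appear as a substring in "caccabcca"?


Searching for "c" in "caccabcca"
Scanning each position:
  Position 0: "c" => MATCH
  Position 1: "a" => no
  Position 2: "c" => MATCH
  Position 3: "c" => MATCH
  Position 4: "a" => no
  Position 5: "b" => no
  Position 6: "c" => MATCH
  Position 7: "c" => MATCH
  Position 8: "a" => no
Total occurrences: 5

5


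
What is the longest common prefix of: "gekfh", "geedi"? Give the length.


Words: gekfh, geedi
  Position 0: all 'g' => match
  Position 1: all 'e' => match
  Position 2: ('k', 'e') => mismatch, stop
LCP = "ge" (length 2)

2


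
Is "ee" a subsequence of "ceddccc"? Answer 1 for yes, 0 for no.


Check if "ee" is a subsequence of "ceddccc"
Greedy scan:
  Position 0 ('c'): no match needed
  Position 1 ('e'): matches sub[0] = 'e'
  Position 2 ('d'): no match needed
  Position 3 ('d'): no match needed
  Position 4 ('c'): no match needed
  Position 5 ('c'): no match needed
  Position 6 ('c'): no match needed
Only matched 1/2 characters => not a subsequence

0


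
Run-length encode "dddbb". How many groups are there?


Input: dddbb
Scanning for consecutive runs:
  Group 1: 'd' x 3 (positions 0-2)
  Group 2: 'b' x 2 (positions 3-4)
Total groups: 2

2


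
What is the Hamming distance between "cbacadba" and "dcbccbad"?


Comparing "cbacadba" and "dcbccbad" position by position:
  Position 0: 'c' vs 'd' => differ
  Position 1: 'b' vs 'c' => differ
  Position 2: 'a' vs 'b' => differ
  Position 3: 'c' vs 'c' => same
  Position 4: 'a' vs 'c' => differ
  Position 5: 'd' vs 'b' => differ
  Position 6: 'b' vs 'a' => differ
  Position 7: 'a' vs 'd' => differ
Total differences (Hamming distance): 7

7


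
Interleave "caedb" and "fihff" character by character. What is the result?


Interleaving "caedb" and "fihff":
  Position 0: 'c' from first, 'f' from second => "cf"
  Position 1: 'a' from first, 'i' from second => "ai"
  Position 2: 'e' from first, 'h' from second => "eh"
  Position 3: 'd' from first, 'f' from second => "df"
  Position 4: 'b' from first, 'f' from second => "bf"
Result: cfaiehdfbf

cfaiehdfbf


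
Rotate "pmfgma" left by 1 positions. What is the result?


Input: "pmfgma", rotate left by 1
First 1 characters: "p"
Remaining characters: "mfgma"
Concatenate remaining + first: "mfgma" + "p" = "mfgmap"

mfgmap


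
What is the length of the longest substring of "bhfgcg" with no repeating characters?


Input: "bhfgcg"
Sliding window (track last position of each char):
  Position 0 ('b'): window [0,0] length 1 -- new best
  Position 1 ('h'): window [0,1] length 2 -- new best
  Position 2 ('f'): window [0,2] length 3 -- new best
  Position 3 ('g'): window [0,3] length 4 -- new best
  Position 4 ('c'): window [0,4] length 5 -- new best
  Position 5 ('g'): repeat (last at 3), move window start to 4
  Position 5 ('g'): window [4,5] length 2
Longest substring with no repeats: "bhfgc" with length 5

5


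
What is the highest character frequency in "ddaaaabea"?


Input: ddaaaabea
Character counts:
  'a': 5
  'b': 1
  'd': 2
  'e': 1
Maximum frequency: 5

5


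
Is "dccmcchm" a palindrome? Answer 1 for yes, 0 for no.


Input: dccmcchm
Reversed: mhccmccd
  Compare pos 0 ('d') with pos 7 ('m'): MISMATCH
  Compare pos 1 ('c') with pos 6 ('h'): MISMATCH
  Compare pos 2 ('c') with pos 5 ('c'): match
  Compare pos 3 ('m') with pos 4 ('c'): MISMATCH
Result: not a palindrome

0


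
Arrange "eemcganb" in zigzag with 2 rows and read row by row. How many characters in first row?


Zigzag "eemcganb" into 2 rows:
Placing characters:
  'e' => row 0
  'e' => row 1
  'm' => row 0
  'c' => row 1
  'g' => row 0
  'a' => row 1
  'n' => row 0
  'b' => row 1
Rows:
  Row 0: "emgn"
  Row 1: "ecab"
First row length: 4

4


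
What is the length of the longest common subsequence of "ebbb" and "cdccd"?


LCS of "ebbb" and "cdccd"
DP table:
           c    d    c    c    d
      0    0    0    0    0    0
  e   0    0    0    0    0    0
  b   0    0    0    0    0    0
  b   0    0    0    0    0    0
  b   0    0    0    0    0    0
LCS length = dp[4][5] = 0

0


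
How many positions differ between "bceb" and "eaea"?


Comparing "bceb" and "eaea" position by position:
  Position 0: 'b' vs 'e' => DIFFER
  Position 1: 'c' vs 'a' => DIFFER
  Position 2: 'e' vs 'e' => same
  Position 3: 'b' vs 'a' => DIFFER
Positions that differ: 3

3


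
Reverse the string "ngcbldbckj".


Input: ngcbldbckj
Reading characters right to left:
  Position 9: 'j'
  Position 8: 'k'
  Position 7: 'c'
  Position 6: 'b'
  Position 5: 'd'
  Position 4: 'l'
  Position 3: 'b'
  Position 2: 'c'
  Position 1: 'g'
  Position 0: 'n'
Reversed: jkcbdlbcgn

jkcbdlbcgn


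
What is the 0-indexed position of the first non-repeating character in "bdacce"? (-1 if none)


Input: bdacce
Character frequencies:
  'a': 1
  'b': 1
  'c': 2
  'd': 1
  'e': 1
Scanning left to right for freq == 1:
  Position 0 ('b'): unique! => answer = 0

0


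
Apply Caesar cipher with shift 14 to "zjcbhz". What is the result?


Caesar cipher: shift "zjcbhz" by 14
  'z' (pos 25) + 14 = pos 13 = 'n'
  'j' (pos 9) + 14 = pos 23 = 'x'
  'c' (pos 2) + 14 = pos 16 = 'q'
  'b' (pos 1) + 14 = pos 15 = 'p'
  'h' (pos 7) + 14 = pos 21 = 'v'
  'z' (pos 25) + 14 = pos 13 = 'n'
Result: nxqpvn

nxqpvn


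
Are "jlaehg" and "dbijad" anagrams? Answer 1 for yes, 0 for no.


Strings: "jlaehg", "dbijad"
Sorted first:  aeghjl
Sorted second: abddij
Differ at position 1: 'e' vs 'b' => not anagrams

0


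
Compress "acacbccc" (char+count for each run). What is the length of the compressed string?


Input: acacbccc
Runs:
  'a' x 1 => "a1"
  'c' x 1 => "c1"
  'a' x 1 => "a1"
  'c' x 1 => "c1"
  'b' x 1 => "b1"
  'c' x 3 => "c3"
Compressed: "a1c1a1c1b1c3"
Compressed length: 12

12


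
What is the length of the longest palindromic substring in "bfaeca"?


Input: "bfaeca"
Checking substrings for palindromes:
  No multi-char palindromic substrings found
Longest palindromic substring: "b" with length 1

1


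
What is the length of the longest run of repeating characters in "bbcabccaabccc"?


Input: "bbcabccaabccc"
Scanning for longest run:
  Position 1 ('b'): continues run of 'b', length=2
  Position 2 ('c'): new char, reset run to 1
  Position 3 ('a'): new char, reset run to 1
  Position 4 ('b'): new char, reset run to 1
  Position 5 ('c'): new char, reset run to 1
  Position 6 ('c'): continues run of 'c', length=2
  Position 7 ('a'): new char, reset run to 1
  Position 8 ('a'): continues run of 'a', length=2
  Position 9 ('b'): new char, reset run to 1
  Position 10 ('c'): new char, reset run to 1
  Position 11 ('c'): continues run of 'c', length=2
  Position 12 ('c'): continues run of 'c', length=3
Longest run: 'c' with length 3

3


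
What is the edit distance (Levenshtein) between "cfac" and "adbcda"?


Computing edit distance: "cfac" -> "adbcda"
DP table:
           a    d    b    c    d    a
      0    1    2    3    4    5    6
  c   1    1    2    3    3    4    5
  f   2    2    2    3    4    4    5
  a   3    2    3    3    4    5    4
  c   4    3    3    4    3    4    5
Edit distance = dp[4][6] = 5

5


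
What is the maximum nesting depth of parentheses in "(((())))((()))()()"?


Input: "(((())))((()))()()"
Tracking depth:
  Position 0 '(': depth becomes 1
  Position 1 '(': depth becomes 2
  Position 2 '(': depth becomes 3
  Position 3 '(': depth becomes 4
  Position 4 ')': depth becomes 3
  Position 5 ')': depth becomes 2
  Position 6 ')': depth becomes 1
  Position 7 ')': depth becomes 0
  Position 8 '(': depth becomes 1
  Position 9 '(': depth becomes 2
  Position 10 '(': depth becomes 3
  Position 11 ')': depth becomes 2
  Position 12 ')': depth becomes 1
  Position 13 ')': depth becomes 0
  Position 14 '(': depth becomes 1
  Position 15 ')': depth becomes 0
  Position 16 '(': depth becomes 1
  Position 17 ')': depth becomes 0
Maximum depth reached: 4

4


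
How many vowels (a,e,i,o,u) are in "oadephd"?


Input: oadephd
Checking each character:
  'o' at position 0: vowel (running total: 1)
  'a' at position 1: vowel (running total: 2)
  'd' at position 2: consonant
  'e' at position 3: vowel (running total: 3)
  'p' at position 4: consonant
  'h' at position 5: consonant
  'd' at position 6: consonant
Total vowels: 3

3


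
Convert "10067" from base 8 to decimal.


Input: "10067" in base 8
Positional expansion:
  Digit '1' (value 1) x 8^4 = 4096
  Digit '0' (value 0) x 8^3 = 0
  Digit '0' (value 0) x 8^2 = 0
  Digit '6' (value 6) x 8^1 = 48
  Digit '7' (value 7) x 8^0 = 7
Sum = 4151

4151


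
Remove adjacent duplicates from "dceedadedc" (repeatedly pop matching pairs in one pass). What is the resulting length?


Input: dceedadedc
Stack-based adjacent duplicate removal:
  Read 'd': push. Stack: d
  Read 'c': push. Stack: dc
  Read 'e': push. Stack: dce
  Read 'e': matches stack top 'e' => pop. Stack: dc
  Read 'd': push. Stack: dcd
  Read 'a': push. Stack: dcda
  Read 'd': push. Stack: dcdad
  Read 'e': push. Stack: dcdade
  Read 'd': push. Stack: dcdaded
  Read 'c': push. Stack: dcdadedc
Final stack: "dcdadedc" (length 8)

8


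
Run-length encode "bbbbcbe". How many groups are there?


Input: bbbbcbe
Scanning for consecutive runs:
  Group 1: 'b' x 4 (positions 0-3)
  Group 2: 'c' x 1 (positions 4-4)
  Group 3: 'b' x 1 (positions 5-5)
  Group 4: 'e' x 1 (positions 6-6)
Total groups: 4

4


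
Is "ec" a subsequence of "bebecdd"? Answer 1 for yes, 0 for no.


Check if "ec" is a subsequence of "bebecdd"
Greedy scan:
  Position 0 ('b'): no match needed
  Position 1 ('e'): matches sub[0] = 'e'
  Position 2 ('b'): no match needed
  Position 3 ('e'): no match needed
  Position 4 ('c'): matches sub[1] = 'c'
  Position 5 ('d'): no match needed
  Position 6 ('d'): no match needed
All 2 characters matched => is a subsequence

1


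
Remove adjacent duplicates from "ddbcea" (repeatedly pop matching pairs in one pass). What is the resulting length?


Input: ddbcea
Stack-based adjacent duplicate removal:
  Read 'd': push. Stack: d
  Read 'd': matches stack top 'd' => pop. Stack: (empty)
  Read 'b': push. Stack: b
  Read 'c': push. Stack: bc
  Read 'e': push. Stack: bce
  Read 'a': push. Stack: bcea
Final stack: "bcea" (length 4)

4


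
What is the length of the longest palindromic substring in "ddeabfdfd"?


Input: "ddeabfdfd"
Checking substrings for palindromes:
  [5:8] "fdf" (len 3) => palindrome
  [6:9] "dfd" (len 3) => palindrome
  [0:2] "dd" (len 2) => palindrome
Longest palindromic substring: "fdf" with length 3

3


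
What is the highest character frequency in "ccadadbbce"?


Input: ccadadbbce
Character counts:
  'a': 2
  'b': 2
  'c': 3
  'd': 2
  'e': 1
Maximum frequency: 3

3


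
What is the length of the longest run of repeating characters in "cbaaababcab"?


Input: "cbaaababcab"
Scanning for longest run:
  Position 1 ('b'): new char, reset run to 1
  Position 2 ('a'): new char, reset run to 1
  Position 3 ('a'): continues run of 'a', length=2
  Position 4 ('a'): continues run of 'a', length=3
  Position 5 ('b'): new char, reset run to 1
  Position 6 ('a'): new char, reset run to 1
  Position 7 ('b'): new char, reset run to 1
  Position 8 ('c'): new char, reset run to 1
  Position 9 ('a'): new char, reset run to 1
  Position 10 ('b'): new char, reset run to 1
Longest run: 'a' with length 3

3


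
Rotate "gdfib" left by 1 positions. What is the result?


Input: "gdfib", rotate left by 1
First 1 characters: "g"
Remaining characters: "dfib"
Concatenate remaining + first: "dfib" + "g" = "dfibg"

dfibg


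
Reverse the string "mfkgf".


Input: mfkgf
Reading characters right to left:
  Position 4: 'f'
  Position 3: 'g'
  Position 2: 'k'
  Position 1: 'f'
  Position 0: 'm'
Reversed: fgkfm

fgkfm


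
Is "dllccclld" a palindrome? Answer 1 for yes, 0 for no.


Input: dllccclld
Reversed: dllccclld
  Compare pos 0 ('d') with pos 8 ('d'): match
  Compare pos 1 ('l') with pos 7 ('l'): match
  Compare pos 2 ('l') with pos 6 ('l'): match
  Compare pos 3 ('c') with pos 5 ('c'): match
Result: palindrome

1


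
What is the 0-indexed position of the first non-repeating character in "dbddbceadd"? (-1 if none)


Input: dbddbceadd
Character frequencies:
  'a': 1
  'b': 2
  'c': 1
  'd': 5
  'e': 1
Scanning left to right for freq == 1:
  Position 0 ('d'): freq=5, skip
  Position 1 ('b'): freq=2, skip
  Position 2 ('d'): freq=5, skip
  Position 3 ('d'): freq=5, skip
  Position 4 ('b'): freq=2, skip
  Position 5 ('c'): unique! => answer = 5

5


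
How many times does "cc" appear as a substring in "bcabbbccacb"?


Searching for "cc" in "bcabbbccacb"
Scanning each position:
  Position 0: "bc" => no
  Position 1: "ca" => no
  Position 2: "ab" => no
  Position 3: "bb" => no
  Position 4: "bb" => no
  Position 5: "bc" => no
  Position 6: "cc" => MATCH
  Position 7: "ca" => no
  Position 8: "ac" => no
  Position 9: "cb" => no
Total occurrences: 1

1


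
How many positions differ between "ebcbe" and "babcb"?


Comparing "ebcbe" and "babcb" position by position:
  Position 0: 'e' vs 'b' => DIFFER
  Position 1: 'b' vs 'a' => DIFFER
  Position 2: 'c' vs 'b' => DIFFER
  Position 3: 'b' vs 'c' => DIFFER
  Position 4: 'e' vs 'b' => DIFFER
Positions that differ: 5

5


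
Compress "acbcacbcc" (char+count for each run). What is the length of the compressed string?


Input: acbcacbcc
Runs:
  'a' x 1 => "a1"
  'c' x 1 => "c1"
  'b' x 1 => "b1"
  'c' x 1 => "c1"
  'a' x 1 => "a1"
  'c' x 1 => "c1"
  'b' x 1 => "b1"
  'c' x 2 => "c2"
Compressed: "a1c1b1c1a1c1b1c2"
Compressed length: 16

16


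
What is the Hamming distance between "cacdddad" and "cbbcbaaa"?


Comparing "cacdddad" and "cbbcbaaa" position by position:
  Position 0: 'c' vs 'c' => same
  Position 1: 'a' vs 'b' => differ
  Position 2: 'c' vs 'b' => differ
  Position 3: 'd' vs 'c' => differ
  Position 4: 'd' vs 'b' => differ
  Position 5: 'd' vs 'a' => differ
  Position 6: 'a' vs 'a' => same
  Position 7: 'd' vs 'a' => differ
Total differences (Hamming distance): 6

6


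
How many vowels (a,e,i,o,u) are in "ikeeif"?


Input: ikeeif
Checking each character:
  'i' at position 0: vowel (running total: 1)
  'k' at position 1: consonant
  'e' at position 2: vowel (running total: 2)
  'e' at position 3: vowel (running total: 3)
  'i' at position 4: vowel (running total: 4)
  'f' at position 5: consonant
Total vowels: 4

4


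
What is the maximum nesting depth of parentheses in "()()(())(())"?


Input: "()()(())(())"
Tracking depth:
  Position 0 '(': depth becomes 1
  Position 1 ')': depth becomes 0
  Position 2 '(': depth becomes 1
  Position 3 ')': depth becomes 0
  Position 4 '(': depth becomes 1
  Position 5 '(': depth becomes 2
  Position 6 ')': depth becomes 1
  Position 7 ')': depth becomes 0
  Position 8 '(': depth becomes 1
  Position 9 '(': depth becomes 2
  Position 10 ')': depth becomes 1
  Position 11 ')': depth becomes 0
Maximum depth reached: 2

2


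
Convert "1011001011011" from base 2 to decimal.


Input: "1011001011011" in base 2
Positional expansion:
  Digit '1' (value 1) x 2^12 = 4096
  Digit '0' (value 0) x 2^11 = 0
  Digit '1' (value 1) x 2^10 = 1024
  Digit '1' (value 1) x 2^9 = 512
  Digit '0' (value 0) x 2^8 = 0
  Digit '0' (value 0) x 2^7 = 0
  Digit '1' (value 1) x 2^6 = 64
  Digit '0' (value 0) x 2^5 = 0
  Digit '1' (value 1) x 2^4 = 16
  Digit '1' (value 1) x 2^3 = 8
  Digit '0' (value 0) x 2^2 = 0
  Digit '1' (value 1) x 2^1 = 2
  Digit '1' (value 1) x 2^0 = 1
Sum = 5723

5723


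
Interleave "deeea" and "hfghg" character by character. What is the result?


Interleaving "deeea" and "hfghg":
  Position 0: 'd' from first, 'h' from second => "dh"
  Position 1: 'e' from first, 'f' from second => "ef"
  Position 2: 'e' from first, 'g' from second => "eg"
  Position 3: 'e' from first, 'h' from second => "eh"
  Position 4: 'a' from first, 'g' from second => "ag"
Result: dhefegehag

dhefegehag


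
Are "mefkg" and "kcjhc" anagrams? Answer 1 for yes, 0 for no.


Strings: "mefkg", "kcjhc"
Sorted first:  efgkm
Sorted second: cchjk
Differ at position 0: 'e' vs 'c' => not anagrams

0


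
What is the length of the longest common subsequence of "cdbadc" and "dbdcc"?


LCS of "cdbadc" and "dbdcc"
DP table:
           d    b    d    c    c
      0    0    0    0    0    0
  c   0    0    0    0    1    1
  d   0    1    1    1    1    1
  b   0    1    2    2    2    2
  a   0    1    2    2    2    2
  d   0    1    2    3    3    3
  c   0    1    2    3    4    4
LCS length = dp[6][5] = 4

4


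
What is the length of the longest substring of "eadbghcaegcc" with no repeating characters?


Input: "eadbghcaegcc"
Sliding window (track last position of each char):
  Position 0 ('e'): window [0,0] length 1 -- new best
  Position 1 ('a'): window [0,1] length 2 -- new best
  Position 2 ('d'): window [0,2] length 3 -- new best
  Position 3 ('b'): window [0,3] length 4 -- new best
  Position 4 ('g'): window [0,4] length 5 -- new best
  Position 5 ('h'): window [0,5] length 6 -- new best
  Position 6 ('c'): window [0,6] length 7 -- new best
  Position 7 ('a'): repeat (last at 1), move window start to 2
  Position 7 ('a'): window [2,7] length 6
  Position 8 ('e'): window [2,8] length 7
  Position 9 ('g'): repeat (last at 4), move window start to 5
  Position 9 ('g'): window [5,9] length 5
  Position 10 ('c'): repeat (last at 6), move window start to 7
  Position 10 ('c'): window [7,10] length 4
  Position 11 ('c'): repeat (last at 10), move window start to 11
  Position 11 ('c'): window [11,11] length 1
Longest substring with no repeats: "eadbghc" with length 7

7


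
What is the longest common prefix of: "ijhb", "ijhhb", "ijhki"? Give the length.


Words: ijhb, ijhhb, ijhki
  Position 0: all 'i' => match
  Position 1: all 'j' => match
  Position 2: all 'h' => match
  Position 3: ('b', 'h', 'k') => mismatch, stop
LCP = "ijh" (length 3)

3


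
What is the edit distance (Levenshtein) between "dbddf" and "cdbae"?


Computing edit distance: "dbddf" -> "cdbae"
DP table:
           c    d    b    a    e
      0    1    2    3    4    5
  d   1    1    1    2    3    4
  b   2    2    2    1    2    3
  d   3    3    2    2    2    3
  d   4    4    3    3    3    3
  f   5    5    4    4    4    4
Edit distance = dp[5][5] = 4

4


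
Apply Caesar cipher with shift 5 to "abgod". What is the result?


Caesar cipher: shift "abgod" by 5
  'a' (pos 0) + 5 = pos 5 = 'f'
  'b' (pos 1) + 5 = pos 6 = 'g'
  'g' (pos 6) + 5 = pos 11 = 'l'
  'o' (pos 14) + 5 = pos 19 = 't'
  'd' (pos 3) + 5 = pos 8 = 'i'
Result: fglti

fglti


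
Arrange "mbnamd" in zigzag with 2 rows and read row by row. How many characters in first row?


Zigzag "mbnamd" into 2 rows:
Placing characters:
  'm' => row 0
  'b' => row 1
  'n' => row 0
  'a' => row 1
  'm' => row 0
  'd' => row 1
Rows:
  Row 0: "mnm"
  Row 1: "bad"
First row length: 3

3


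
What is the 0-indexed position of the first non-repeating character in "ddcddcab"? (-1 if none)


Input: ddcddcab
Character frequencies:
  'a': 1
  'b': 1
  'c': 2
  'd': 4
Scanning left to right for freq == 1:
  Position 0 ('d'): freq=4, skip
  Position 1 ('d'): freq=4, skip
  Position 2 ('c'): freq=2, skip
  Position 3 ('d'): freq=4, skip
  Position 4 ('d'): freq=4, skip
  Position 5 ('c'): freq=2, skip
  Position 6 ('a'): unique! => answer = 6

6


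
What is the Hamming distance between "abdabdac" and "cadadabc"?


Comparing "abdabdac" and "cadadabc" position by position:
  Position 0: 'a' vs 'c' => differ
  Position 1: 'b' vs 'a' => differ
  Position 2: 'd' vs 'd' => same
  Position 3: 'a' vs 'a' => same
  Position 4: 'b' vs 'd' => differ
  Position 5: 'd' vs 'a' => differ
  Position 6: 'a' vs 'b' => differ
  Position 7: 'c' vs 'c' => same
Total differences (Hamming distance): 5

5


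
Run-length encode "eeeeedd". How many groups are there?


Input: eeeeedd
Scanning for consecutive runs:
  Group 1: 'e' x 5 (positions 0-4)
  Group 2: 'd' x 2 (positions 5-6)
Total groups: 2

2


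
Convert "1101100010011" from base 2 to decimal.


Input: "1101100010011" in base 2
Positional expansion:
  Digit '1' (value 1) x 2^12 = 4096
  Digit '1' (value 1) x 2^11 = 2048
  Digit '0' (value 0) x 2^10 = 0
  Digit '1' (value 1) x 2^9 = 512
  Digit '1' (value 1) x 2^8 = 256
  Digit '0' (value 0) x 2^7 = 0
  Digit '0' (value 0) x 2^6 = 0
  Digit '0' (value 0) x 2^5 = 0
  Digit '1' (value 1) x 2^4 = 16
  Digit '0' (value 0) x 2^3 = 0
  Digit '0' (value 0) x 2^2 = 0
  Digit '1' (value 1) x 2^1 = 2
  Digit '1' (value 1) x 2^0 = 1
Sum = 6931

6931


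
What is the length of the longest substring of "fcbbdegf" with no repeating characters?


Input: "fcbbdegf"
Sliding window (track last position of each char):
  Position 0 ('f'): window [0,0] length 1 -- new best
  Position 1 ('c'): window [0,1] length 2 -- new best
  Position 2 ('b'): window [0,2] length 3 -- new best
  Position 3 ('b'): repeat (last at 2), move window start to 3
  Position 3 ('b'): window [3,3] length 1
  Position 4 ('d'): window [3,4] length 2
  Position 5 ('e'): window [3,5] length 3
  Position 6 ('g'): window [3,6] length 4 -- new best
  Position 7 ('f'): window [3,7] length 5 -- new best
Longest substring with no repeats: "bdegf" with length 5

5


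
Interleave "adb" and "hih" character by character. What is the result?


Interleaving "adb" and "hih":
  Position 0: 'a' from first, 'h' from second => "ah"
  Position 1: 'd' from first, 'i' from second => "di"
  Position 2: 'b' from first, 'h' from second => "bh"
Result: ahdibh

ahdibh


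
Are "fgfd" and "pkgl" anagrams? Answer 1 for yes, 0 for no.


Strings: "fgfd", "pkgl"
Sorted first:  dffg
Sorted second: gklp
Differ at position 0: 'd' vs 'g' => not anagrams

0


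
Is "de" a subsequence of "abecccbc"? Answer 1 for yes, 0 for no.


Check if "de" is a subsequence of "abecccbc"
Greedy scan:
  Position 0 ('a'): no match needed
  Position 1 ('b'): no match needed
  Position 2 ('e'): no match needed
  Position 3 ('c'): no match needed
  Position 4 ('c'): no match needed
  Position 5 ('c'): no match needed
  Position 6 ('b'): no match needed
  Position 7 ('c'): no match needed
Only matched 0/2 characters => not a subsequence

0


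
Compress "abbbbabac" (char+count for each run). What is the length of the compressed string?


Input: abbbbabac
Runs:
  'a' x 1 => "a1"
  'b' x 4 => "b4"
  'a' x 1 => "a1"
  'b' x 1 => "b1"
  'a' x 1 => "a1"
  'c' x 1 => "c1"
Compressed: "a1b4a1b1a1c1"
Compressed length: 12

12


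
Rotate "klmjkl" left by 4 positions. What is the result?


Input: "klmjkl", rotate left by 4
First 4 characters: "klmj"
Remaining characters: "kl"
Concatenate remaining + first: "kl" + "klmj" = "klklmj"

klklmj


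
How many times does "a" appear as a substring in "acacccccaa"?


Searching for "a" in "acacccccaa"
Scanning each position:
  Position 0: "a" => MATCH
  Position 1: "c" => no
  Position 2: "a" => MATCH
  Position 3: "c" => no
  Position 4: "c" => no
  Position 5: "c" => no
  Position 6: "c" => no
  Position 7: "c" => no
  Position 8: "a" => MATCH
  Position 9: "a" => MATCH
Total occurrences: 4

4


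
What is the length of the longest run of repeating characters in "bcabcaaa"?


Input: "bcabcaaa"
Scanning for longest run:
  Position 1 ('c'): new char, reset run to 1
  Position 2 ('a'): new char, reset run to 1
  Position 3 ('b'): new char, reset run to 1
  Position 4 ('c'): new char, reset run to 1
  Position 5 ('a'): new char, reset run to 1
  Position 6 ('a'): continues run of 'a', length=2
  Position 7 ('a'): continues run of 'a', length=3
Longest run: 'a' with length 3

3


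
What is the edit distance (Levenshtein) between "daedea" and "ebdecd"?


Computing edit distance: "daedea" -> "ebdecd"
DP table:
           e    b    d    e    c    d
      0    1    2    3    4    5    6
  d   1    1    2    2    3    4    5
  a   2    2    2    3    3    4    5
  e   3    2    3    3    3    4    5
  d   4    3    3    3    4    4    4
  e   5    4    4    4    3    4    5
  a   6    5    5    5    4    4    5
Edit distance = dp[6][6] = 5

5


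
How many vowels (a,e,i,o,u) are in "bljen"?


Input: bljen
Checking each character:
  'b' at position 0: consonant
  'l' at position 1: consonant
  'j' at position 2: consonant
  'e' at position 3: vowel (running total: 1)
  'n' at position 4: consonant
Total vowels: 1

1


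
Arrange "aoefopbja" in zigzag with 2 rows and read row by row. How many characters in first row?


Zigzag "aoefopbja" into 2 rows:
Placing characters:
  'a' => row 0
  'o' => row 1
  'e' => row 0
  'f' => row 1
  'o' => row 0
  'p' => row 1
  'b' => row 0
  'j' => row 1
  'a' => row 0
Rows:
  Row 0: "aeoba"
  Row 1: "ofpj"
First row length: 5

5


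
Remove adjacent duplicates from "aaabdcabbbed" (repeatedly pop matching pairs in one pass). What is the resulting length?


Input: aaabdcabbbed
Stack-based adjacent duplicate removal:
  Read 'a': push. Stack: a
  Read 'a': matches stack top 'a' => pop. Stack: (empty)
  Read 'a': push. Stack: a
  Read 'b': push. Stack: ab
  Read 'd': push. Stack: abd
  Read 'c': push. Stack: abdc
  Read 'a': push. Stack: abdca
  Read 'b': push. Stack: abdcab
  Read 'b': matches stack top 'b' => pop. Stack: abdca
  Read 'b': push. Stack: abdcab
  Read 'e': push. Stack: abdcabe
  Read 'd': push. Stack: abdcabed
Final stack: "abdcabed" (length 8)

8


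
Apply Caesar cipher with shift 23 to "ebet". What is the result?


Caesar cipher: shift "ebet" by 23
  'e' (pos 4) + 23 = pos 1 = 'b'
  'b' (pos 1) + 23 = pos 24 = 'y'
  'e' (pos 4) + 23 = pos 1 = 'b'
  't' (pos 19) + 23 = pos 16 = 'q'
Result: bybq

bybq


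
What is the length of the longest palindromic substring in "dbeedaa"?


Input: "dbeedaa"
Checking substrings for palindromes:
  [2:4] "ee" (len 2) => palindrome
  [5:7] "aa" (len 2) => palindrome
Longest palindromic substring: "ee" with length 2

2


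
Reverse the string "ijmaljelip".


Input: ijmaljelip
Reading characters right to left:
  Position 9: 'p'
  Position 8: 'i'
  Position 7: 'l'
  Position 6: 'e'
  Position 5: 'j'
  Position 4: 'l'
  Position 3: 'a'
  Position 2: 'm'
  Position 1: 'j'
  Position 0: 'i'
Reversed: pilejlamji

pilejlamji


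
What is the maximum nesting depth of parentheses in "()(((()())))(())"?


Input: "()(((()())))(())"
Tracking depth:
  Position 0 '(': depth becomes 1
  Position 1 ')': depth becomes 0
  Position 2 '(': depth becomes 1
  Position 3 '(': depth becomes 2
  Position 4 '(': depth becomes 3
  Position 5 '(': depth becomes 4
  Position 6 ')': depth becomes 3
  Position 7 '(': depth becomes 4
  Position 8 ')': depth becomes 3
  Position 9 ')': depth becomes 2
  Position 10 ')': depth becomes 1
  Position 11 ')': depth becomes 0
  Position 12 '(': depth becomes 1
  Position 13 '(': depth becomes 2
  Position 14 ')': depth becomes 1
  Position 15 ')': depth becomes 0
Maximum depth reached: 4

4


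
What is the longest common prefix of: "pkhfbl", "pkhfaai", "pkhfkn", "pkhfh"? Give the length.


Words: pkhfbl, pkhfaai, pkhfkn, pkhfh
  Position 0: all 'p' => match
  Position 1: all 'k' => match
  Position 2: all 'h' => match
  Position 3: all 'f' => match
  Position 4: ('b', 'a', 'k', 'h') => mismatch, stop
LCP = "pkhf" (length 4)

4


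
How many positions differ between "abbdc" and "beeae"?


Comparing "abbdc" and "beeae" position by position:
  Position 0: 'a' vs 'b' => DIFFER
  Position 1: 'b' vs 'e' => DIFFER
  Position 2: 'b' vs 'e' => DIFFER
  Position 3: 'd' vs 'a' => DIFFER
  Position 4: 'c' vs 'e' => DIFFER
Positions that differ: 5

5


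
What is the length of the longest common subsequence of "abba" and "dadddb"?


LCS of "abba" and "dadddb"
DP table:
           d    a    d    d    d    b
      0    0    0    0    0    0    0
  a   0    0    1    1    1    1    1
  b   0    0    1    1    1    1    2
  b   0    0    1    1    1    1    2
  a   0    0    1    1    1    1    2
LCS length = dp[4][6] = 2

2


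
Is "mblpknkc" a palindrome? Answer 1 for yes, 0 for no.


Input: mblpknkc
Reversed: cknkplbm
  Compare pos 0 ('m') with pos 7 ('c'): MISMATCH
  Compare pos 1 ('b') with pos 6 ('k'): MISMATCH
  Compare pos 2 ('l') with pos 5 ('n'): MISMATCH
  Compare pos 3 ('p') with pos 4 ('k'): MISMATCH
Result: not a palindrome

0


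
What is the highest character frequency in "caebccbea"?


Input: caebccbea
Character counts:
  'a': 2
  'b': 2
  'c': 3
  'e': 2
Maximum frequency: 3

3


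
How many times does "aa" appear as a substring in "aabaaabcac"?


Searching for "aa" in "aabaaabcac"
Scanning each position:
  Position 0: "aa" => MATCH
  Position 1: "ab" => no
  Position 2: "ba" => no
  Position 3: "aa" => MATCH
  Position 4: "aa" => MATCH
  Position 5: "ab" => no
  Position 6: "bc" => no
  Position 7: "ca" => no
  Position 8: "ac" => no
Total occurrences: 3

3


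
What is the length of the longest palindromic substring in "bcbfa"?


Input: "bcbfa"
Checking substrings for palindromes:
  [0:3] "bcb" (len 3) => palindrome
Longest palindromic substring: "bcb" with length 3

3


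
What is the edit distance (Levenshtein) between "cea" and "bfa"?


Computing edit distance: "cea" -> "bfa"
DP table:
           b    f    a
      0    1    2    3
  c   1    1    2    3
  e   2    2    2    3
  a   3    3    3    2
Edit distance = dp[3][3] = 2

2


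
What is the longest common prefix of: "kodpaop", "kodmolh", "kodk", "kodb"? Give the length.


Words: kodpaop, kodmolh, kodk, kodb
  Position 0: all 'k' => match
  Position 1: all 'o' => match
  Position 2: all 'd' => match
  Position 3: ('p', 'm', 'k', 'b') => mismatch, stop
LCP = "kod" (length 3)

3


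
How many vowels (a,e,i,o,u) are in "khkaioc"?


Input: khkaioc
Checking each character:
  'k' at position 0: consonant
  'h' at position 1: consonant
  'k' at position 2: consonant
  'a' at position 3: vowel (running total: 1)
  'i' at position 4: vowel (running total: 2)
  'o' at position 5: vowel (running total: 3)
  'c' at position 6: consonant
Total vowels: 3

3


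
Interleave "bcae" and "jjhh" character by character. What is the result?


Interleaving "bcae" and "jjhh":
  Position 0: 'b' from first, 'j' from second => "bj"
  Position 1: 'c' from first, 'j' from second => "cj"
  Position 2: 'a' from first, 'h' from second => "ah"
  Position 3: 'e' from first, 'h' from second => "eh"
Result: bjcjaheh

bjcjaheh


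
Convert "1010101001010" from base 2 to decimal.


Input: "1010101001010" in base 2
Positional expansion:
  Digit '1' (value 1) x 2^12 = 4096
  Digit '0' (value 0) x 2^11 = 0
  Digit '1' (value 1) x 2^10 = 1024
  Digit '0' (value 0) x 2^9 = 0
  Digit '1' (value 1) x 2^8 = 256
  Digit '0' (value 0) x 2^7 = 0
  Digit '1' (value 1) x 2^6 = 64
  Digit '0' (value 0) x 2^5 = 0
  Digit '0' (value 0) x 2^4 = 0
  Digit '1' (value 1) x 2^3 = 8
  Digit '0' (value 0) x 2^2 = 0
  Digit '1' (value 1) x 2^1 = 2
  Digit '0' (value 0) x 2^0 = 0
Sum = 5450

5450


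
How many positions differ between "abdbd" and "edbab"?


Comparing "abdbd" and "edbab" position by position:
  Position 0: 'a' vs 'e' => DIFFER
  Position 1: 'b' vs 'd' => DIFFER
  Position 2: 'd' vs 'b' => DIFFER
  Position 3: 'b' vs 'a' => DIFFER
  Position 4: 'd' vs 'b' => DIFFER
Positions that differ: 5

5


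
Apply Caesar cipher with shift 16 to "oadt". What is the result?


Caesar cipher: shift "oadt" by 16
  'o' (pos 14) + 16 = pos 4 = 'e'
  'a' (pos 0) + 16 = pos 16 = 'q'
  'd' (pos 3) + 16 = pos 19 = 't'
  't' (pos 19) + 16 = pos 9 = 'j'
Result: eqtj

eqtj


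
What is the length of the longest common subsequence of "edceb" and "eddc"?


LCS of "edceb" and "eddc"
DP table:
           e    d    d    c
      0    0    0    0    0
  e   0    1    1    1    1
  d   0    1    2    2    2
  c   0    1    2    2    3
  e   0    1    2    2    3
  b   0    1    2    2    3
LCS length = dp[5][4] = 3

3


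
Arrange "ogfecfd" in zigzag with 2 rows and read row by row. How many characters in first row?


Zigzag "ogfecfd" into 2 rows:
Placing characters:
  'o' => row 0
  'g' => row 1
  'f' => row 0
  'e' => row 1
  'c' => row 0
  'f' => row 1
  'd' => row 0
Rows:
  Row 0: "ofcd"
  Row 1: "gef"
First row length: 4

4


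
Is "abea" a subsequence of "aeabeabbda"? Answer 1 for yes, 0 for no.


Check if "abea" is a subsequence of "aeabeabbda"
Greedy scan:
  Position 0 ('a'): matches sub[0] = 'a'
  Position 1 ('e'): no match needed
  Position 2 ('a'): no match needed
  Position 3 ('b'): matches sub[1] = 'b'
  Position 4 ('e'): matches sub[2] = 'e'
  Position 5 ('a'): matches sub[3] = 'a'
  Position 6 ('b'): no match needed
  Position 7 ('b'): no match needed
  Position 8 ('d'): no match needed
  Position 9 ('a'): no match needed
All 4 characters matched => is a subsequence

1


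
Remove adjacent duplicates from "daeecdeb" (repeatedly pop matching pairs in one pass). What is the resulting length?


Input: daeecdeb
Stack-based adjacent duplicate removal:
  Read 'd': push. Stack: d
  Read 'a': push. Stack: da
  Read 'e': push. Stack: dae
  Read 'e': matches stack top 'e' => pop. Stack: da
  Read 'c': push. Stack: dac
  Read 'd': push. Stack: dacd
  Read 'e': push. Stack: dacde
  Read 'b': push. Stack: dacdeb
Final stack: "dacdeb" (length 6)

6


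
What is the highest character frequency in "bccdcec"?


Input: bccdcec
Character counts:
  'b': 1
  'c': 4
  'd': 1
  'e': 1
Maximum frequency: 4

4


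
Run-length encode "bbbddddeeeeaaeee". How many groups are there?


Input: bbbddddeeeeaaeee
Scanning for consecutive runs:
  Group 1: 'b' x 3 (positions 0-2)
  Group 2: 'd' x 4 (positions 3-6)
  Group 3: 'e' x 4 (positions 7-10)
  Group 4: 'a' x 2 (positions 11-12)
  Group 5: 'e' x 3 (positions 13-15)
Total groups: 5

5


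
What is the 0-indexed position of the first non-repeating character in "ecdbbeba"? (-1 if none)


Input: ecdbbeba
Character frequencies:
  'a': 1
  'b': 3
  'c': 1
  'd': 1
  'e': 2
Scanning left to right for freq == 1:
  Position 0 ('e'): freq=2, skip
  Position 1 ('c'): unique! => answer = 1

1


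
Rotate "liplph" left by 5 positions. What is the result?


Input: "liplph", rotate left by 5
First 5 characters: "liplp"
Remaining characters: "h"
Concatenate remaining + first: "h" + "liplp" = "hliplp"

hliplp


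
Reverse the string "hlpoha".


Input: hlpoha
Reading characters right to left:
  Position 5: 'a'
  Position 4: 'h'
  Position 3: 'o'
  Position 2: 'p'
  Position 1: 'l'
  Position 0: 'h'
Reversed: ahoplh

ahoplh


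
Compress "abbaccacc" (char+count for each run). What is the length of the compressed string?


Input: abbaccacc
Runs:
  'a' x 1 => "a1"
  'b' x 2 => "b2"
  'a' x 1 => "a1"
  'c' x 2 => "c2"
  'a' x 1 => "a1"
  'c' x 2 => "c2"
Compressed: "a1b2a1c2a1c2"
Compressed length: 12

12


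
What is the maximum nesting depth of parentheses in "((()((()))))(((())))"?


Input: "((()((()))))(((())))"
Tracking depth:
  Position 0 '(': depth becomes 1
  Position 1 '(': depth becomes 2
  Position 2 '(': depth becomes 3
  Position 3 ')': depth becomes 2
  Position 4 '(': depth becomes 3
  Position 5 '(': depth becomes 4
  Position 6 '(': depth becomes 5
  Position 7 ')': depth becomes 4
  Position 8 ')': depth becomes 3
  Position 9 ')': depth becomes 2
  Position 10 ')': depth becomes 1
  Position 11 ')': depth becomes 0
  Position 12 '(': depth becomes 1
  Position 13 '(': depth becomes 2
  Position 14 '(': depth becomes 3
  Position 15 '(': depth becomes 4
  Position 16 ')': depth becomes 3
  Position 17 ')': depth becomes 2
  Position 18 ')': depth becomes 1
  Position 19 ')': depth becomes 0
Maximum depth reached: 5

5


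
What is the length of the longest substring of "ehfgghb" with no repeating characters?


Input: "ehfgghb"
Sliding window (track last position of each char):
  Position 0 ('e'): window [0,0] length 1 -- new best
  Position 1 ('h'): window [0,1] length 2 -- new best
  Position 2 ('f'): window [0,2] length 3 -- new best
  Position 3 ('g'): window [0,3] length 4 -- new best
  Position 4 ('g'): repeat (last at 3), move window start to 4
  Position 4 ('g'): window [4,4] length 1
  Position 5 ('h'): window [4,5] length 2
  Position 6 ('b'): window [4,6] length 3
Longest substring with no repeats: "ehfg" with length 4

4


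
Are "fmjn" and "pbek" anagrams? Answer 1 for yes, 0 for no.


Strings: "fmjn", "pbek"
Sorted first:  fjmn
Sorted second: bekp
Differ at position 0: 'f' vs 'b' => not anagrams

0
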